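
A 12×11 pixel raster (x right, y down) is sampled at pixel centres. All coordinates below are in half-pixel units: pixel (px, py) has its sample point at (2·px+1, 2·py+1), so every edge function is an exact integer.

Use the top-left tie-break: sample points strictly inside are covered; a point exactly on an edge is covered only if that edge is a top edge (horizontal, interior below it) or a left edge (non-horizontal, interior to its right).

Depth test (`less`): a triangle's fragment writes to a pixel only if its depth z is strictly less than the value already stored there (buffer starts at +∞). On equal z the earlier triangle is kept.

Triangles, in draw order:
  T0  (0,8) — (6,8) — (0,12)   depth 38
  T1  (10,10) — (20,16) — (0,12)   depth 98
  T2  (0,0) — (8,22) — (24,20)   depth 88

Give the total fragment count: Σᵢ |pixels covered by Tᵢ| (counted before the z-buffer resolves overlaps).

T0:
  2·area = 24
  edge (0, 8)→(6, 8): d=(6,0) top-left  bias=+0
  edge (6, 8)→(0, 12): d=(-6,4) right/bottom  bias=-1
  edge (0, 12)→(0, 8): d=(0,-4) top-left  bias=+0
    (0,4)@(1, 9): e=[6,14,4] → █
    (1,4)@(3, 9): e=[6,6,12] → █
    (2,4)@(5, 9): e=[6,-2,20] → ·
    (0,5)@(1, 11): e=[18,2,4] → █
    (1,5)@(3, 11): e=[18,-6,12] → ·
    (0,6)@(1, 13): e=[30,-10,4] → ·
  covered (3 px):
    · · · · · · · · · · · ·
    · · · · · · · · · · · ·
    · · · · · · · · · · · ·
    · · · · · · · · · · · ·
    █ █ · · · · · · · · · ·
    █ · · · · · · · · · · ·
    · · · · · · · · · · · ·
    · · · · · · · · · · · ·
    · · · · · · · · · · · ·
    · · · · · · · · · · · ·
    · · · · · · · · · · · ·
T1:
  2·area = 80
  edge (10, 10)→(20, 16): d=(10,6) right/bottom  bias=-1
  edge (20, 16)→(0, 12): d=(-20,-4) top-left  bias=+0
  edge (0, 12)→(10, 10): d=(10,-2) top-left  bias=+0
    (2,3)@(5, 7): e=[0,120,-40] → ·  [on edge]
    (7,4)@(15, 9): e=[-40,120,0] → ·  [on edge]
    (2,5)@(5, 11): e=[40,40,0] → █  [on edge]
    (3,5)@(7, 11): e=[28,48,4] → █
    (4,5)@(9, 11): e=[16,56,8] → █
    (5,5)@(11, 11): e=[4,64,12] → █
    (6,5)@(13, 11): e=[-8,72,16] → ·
    (2,6)@(5, 13): e=[60,0,20] → █  [on edge]
    (6,6)@(13, 13): e=[12,32,36] → █
    (7,6)@(15, 13): e=[0,40,40] → ·  [on edge]
    (2,7)@(5, 15): e=[80,-40,40] → ·
    (3,7)@(7, 15): e=[68,-32,44] → ·
    (7,7)@(15, 15): e=[20,0,60] → █  [on edge]
  covered (11 px):
    · · · · · · · · · · · ·
    · · · · · · · · · · · ·
    · · · · · · · · · · · ·
    · · · · · · · · · · · ·
    · · · · · · · · · · · ·
    · · █ █ █ █ · · · · · ·
    · · █ █ █ █ █ · · · · ·
    · · · · · · · █ █ · · ·
    · · · · · · · · · · · ·
    · · · · · · · · · · · ·
    · · · · · · · · · · · ·
T2:
  2·area = 368  (B↔C swapped to make it positive)
  edge (0, 0)→(24, 20): d=(24,20) right/bottom  bias=-1
  edge (24, 20)→(8, 22): d=(-16,2) right/bottom  bias=-1
  edge (8, 22)→(0, 0): d=(-8,-22) top-left  bias=+0
    (0,0)@(1, 1): e=[4,350,14] → █
    (1,0)@(3, 1): e=[-36,346,58] → ·
    (0,1)@(1, 3): e=[52,318,-2] → ·
    (1,1)@(3, 3): e=[12,314,42] → █
    (2,1)@(5, 3): e=[-28,310,86] → ·
    (1,2)@(3, 5): e=[60,282,26] → █
    (2,2)@(5, 5): e=[20,278,70] → █
    (3,2)@(7, 5): e=[-20,274,114] → ·
    (1,3)@(3, 7): e=[108,250,10] → █
    (3,3)@(7, 7): e=[28,242,98] → █
    (4,3)@(9, 7): e=[-12,238,142] → ·
    (1,4)@(3, 9): e=[156,218,-6] → ·
  covered (46 px):
    █ · · · · · · · · · · ·
    · █ · · · · · · · · · ·
    · █ █ · · · · · · · · ·
    · █ █ █ · · · · · · · ·
    · · █ █ █ · · · · · · ·
    · · █ █ █ █ █ · · · · ·
    · · █ █ █ █ █ █ · · · ·
    · · · █ █ █ █ █ █ · · ·
    · · · █ █ █ █ █ █ █ · ·
    · · · █ █ █ █ █ █ █ █ ·
    · · · · █ █ █ █ · · · ·

Answer: 60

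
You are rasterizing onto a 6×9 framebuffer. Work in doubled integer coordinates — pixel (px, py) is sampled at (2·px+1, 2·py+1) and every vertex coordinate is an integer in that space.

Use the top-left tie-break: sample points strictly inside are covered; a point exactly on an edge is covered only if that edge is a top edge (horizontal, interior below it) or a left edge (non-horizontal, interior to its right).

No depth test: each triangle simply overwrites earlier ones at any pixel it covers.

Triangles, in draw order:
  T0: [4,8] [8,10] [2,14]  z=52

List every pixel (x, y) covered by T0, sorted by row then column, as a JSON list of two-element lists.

T0:
  2·area = 28
  edge (4, 8)→(8, 10): d=(4,2) right/bottom  bias=-1
  edge (8, 10)→(2, 14): d=(-6,4) right/bottom  bias=-1
  edge (2, 14)→(4, 8): d=(2,-6) top-left  bias=+0
    (2,2)@(5, 5): e=[-14,42,0] → ·  [on edge]
    (2,4)@(5, 9): e=[2,18,8] → █
    (3,4)@(7, 9): e=[-2,10,20] → ·
    (1,5)@(3, 11): e=[14,14,0] → █  [on edge]
    (3,5)@(7, 11): e=[6,-2,24] → ·
    (1,6)@(3, 13): e=[22,2,4] → █
    (2,6)@(5, 13): e=[18,-6,16] → ·
    (1,7)@(3, 15): e=[30,-10,8] → ·
    (0,8)@(1, 17): e=[42,-14,0] → ·  [on edge]
  covered (4 px):
    · · · · · ·
    · · · · · ·
    · · · · · ·
    · · · · · ·
    · · █ · · ·
    · █ █ · · ·
    · █ · · · ·
    · · · · · ·
    · · · · · ·

Result: [[2,4],[1,5],[2,5],[1,6]]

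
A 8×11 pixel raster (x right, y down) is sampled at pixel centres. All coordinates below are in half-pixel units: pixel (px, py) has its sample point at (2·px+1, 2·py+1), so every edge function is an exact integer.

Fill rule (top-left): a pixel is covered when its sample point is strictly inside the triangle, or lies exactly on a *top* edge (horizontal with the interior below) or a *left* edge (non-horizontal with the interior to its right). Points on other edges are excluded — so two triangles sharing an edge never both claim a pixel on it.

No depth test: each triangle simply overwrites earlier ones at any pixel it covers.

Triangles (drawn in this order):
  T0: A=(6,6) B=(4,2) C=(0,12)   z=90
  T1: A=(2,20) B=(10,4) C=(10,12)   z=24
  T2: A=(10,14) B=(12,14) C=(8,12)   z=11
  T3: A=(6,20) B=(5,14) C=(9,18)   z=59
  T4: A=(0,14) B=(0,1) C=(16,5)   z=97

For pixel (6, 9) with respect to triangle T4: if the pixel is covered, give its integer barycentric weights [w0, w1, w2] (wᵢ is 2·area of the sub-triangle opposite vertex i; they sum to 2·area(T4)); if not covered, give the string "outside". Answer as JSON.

T0:
  2·area = 36  (B↔C swapped to make it positive)
  edge (6, 6)→(0, 12): d=(-6,6) right/bottom  bias=-1
  edge (0, 12)→(4, 2): d=(4,-10) top-left  bias=+0
  edge (4, 2)→(6, 6): d=(2,4) right/bottom  bias=-1
    (5,0)@(11, 1): e=[0,66,-30] → ·  [on edge]
    (4,1)@(9, 3): e=[0,54,-18] → ·  [on edge]
    (1,2)@(3, 5): e=[24,2,10] → █
    (2,2)@(5, 5): e=[12,22,2] → █
    (3,2)@(7, 5): e=[0,42,-6] → ·  [on edge]
    (1,3)@(3, 7): e=[12,10,14] → █
    (2,3)@(5, 7): e=[0,30,6] → ·  [on edge]
    (1,4)@(3, 9): e=[0,18,18] → ·  [on edge]
    (0,5)@(1, 11): e=[0,6,30] → ·  [on edge]
  covered (3 px):
    · · · · · · · ·
    · · · · · · · ·
    · █ █ · · · · ·
    · █ · · · · · ·
    · · · · · · · ·
    · · · · · · · ·
    · · · · · · · ·
    · · · · · · · ·
    · · · · · · · ·
    · · · · · · · ·
    · · · · · · · ·
T1:
  2·area = 64
  edge (2, 20)→(10, 4): d=(8,-16) top-left  bias=+0
  edge (10, 4)→(10, 12): d=(0,8) right/bottom  bias=-1
  edge (10, 12)→(2, 20): d=(-8,8) right/bottom  bias=-1
    (4,3)@(9, 7): e=[8,8,48] → █
    (5,3)@(11, 7): e=[40,-8,32] → ·
    (7,3)@(15, 7): e=[104,-40,0] → ·  [on edge]
    (4,4)@(9, 9): e=[24,8,32] → █
    (5,4)@(11, 9): e=[56,-8,16] → ·
    (6,4)@(13, 9): e=[88,-24,0] → ·  [on edge]
    (3,5)@(7, 11): e=[8,24,32] → █
    (5,5)@(11, 11): e=[72,-8,0] → ·  [on edge]
    (3,6)@(7, 13): e=[24,24,16] → █
    (4,6)@(9, 13): e=[56,8,0] → ·  [on edge]
    (2,7)@(5, 15): e=[8,40,16] → █
    (3,7)@(7, 15): e=[40,24,0] → ·  [on edge]
    (2,8)@(5, 17): e=[24,40,0] → ·  [on edge]
    (1,9)@(3, 19): e=[8,56,0] → ·  [on edge]
    (0,10)@(1, 21): e=[-8,72,0] → ·  [on edge]
  covered (6 px):
    · · · · · · · ·
    · · · · · · · ·
    · · · · · · · ·
    · · · · █ · · ·
    · · · · █ · · ·
    · · · █ █ · · ·
    · · · █ · · · ·
    · · █ · · · · ·
    · · · · · · · ·
    · · · · · · · ·
    · · · · · · · ·
T2:
  2·area = 4  (B↔C swapped to make it positive)
  edge (10, 14)→(8, 12): d=(-2,-2) top-left  bias=+0
  edge (8, 12)→(12, 14): d=(4,2) right/bottom  bias=-1
  edge (12, 14)→(10, 14): d=(-2,0) right/bottom  bias=-1
    (0,2)@(1, 5): e=[0,-14,18] → ·  [on edge]
    (1,3)@(3, 7): e=[0,-10,14] → ·  [on edge]
    (2,4)@(5, 9): e=[0,-6,10] → ·  [on edge]
    (3,5)@(7, 11): e=[0,-2,6] → ·  [on edge]
    (4,6)@(9, 13): e=[0,2,2] → █  [on edge]
    (5,6)@(11, 13): e=[4,-2,2] → ·
    (4,7)@(9, 15): e=[-4,10,-2] → ·
    (5,7)@(11, 15): e=[0,6,-2] → ·  [on edge]
    (6,8)@(13, 17): e=[0,10,-6] → ·  [on edge]
    (7,9)@(15, 19): e=[0,14,-10] → ·  [on edge]
  covered (1 px):
    · · · · · · · ·
    · · · · · · · ·
    · · · · · · · ·
    · · · · · · · ·
    · · · · · · · ·
    · · · · · · · ·
    · · · · █ · · ·
    · · · · · · · ·
    · · · · · · · ·
    · · · · · · · ·
    · · · · · · · ·
T3:
  2·area = 20
  edge (6, 20)→(5, 14): d=(-1,-6) top-left  bias=+0
  edge (5, 14)→(9, 18): d=(4,4) right/bottom  bias=-1
  edge (9, 18)→(6, 20): d=(-3,2) right/bottom  bias=-1
    (3,8)@(7, 17): e=[9,4,7] → █
    (4,8)@(9, 17): e=[21,-4,3] → ·
    (3,9)@(7, 19): e=[7,12,1] → █
    (4,9)@(9, 19): e=[19,4,-3] → ·
    (3,10)@(7, 21): e=[5,20,-5] → ·
  covered (2 px):
    · · · · · · · ·
    · · · · · · · ·
    · · · · · · · ·
    · · · · · · · ·
    · · · · · · · ·
    · · · · · · · ·
    · · · · · · · ·
    · · · · · · · ·
    · · · █ · · · ·
    · · · █ · · · ·
    · · · · · · · ·
T4:
  2·area = 208
  edge (0, 14)→(0, 1): d=(0,-13) top-left  bias=+0
  edge (0, 1)→(16, 5): d=(16,4) right/bottom  bias=-1
  edge (16, 5)→(0, 14): d=(-16,9) right/bottom  bias=-1
    (0,1)@(1, 3): e=[13,28,167] → █
    (1,1)@(3, 3): e=[39,20,149] → █
    (2,1)@(5, 3): e=[65,12,131] → █
    (3,1)@(7, 3): e=[91,4,113] → █
    (4,1)@(9, 3): e=[117,-4,95] → ·
    (0,2)@(1, 5): e=[13,60,135] → █
    (4,2)@(9, 5): e=[117,28,63] → █
    (5,2)@(11, 5): e=[143,20,45] → █
    (6,2)@(13, 5): e=[169,12,27] → █
    (7,2)@(15, 5): e=[195,4,9] → █
    (0,3)@(1, 7): e=[13,92,103] → █
    (6,3)@(13, 7): e=[169,44,-5] → ·
  covered (26 px):
    · · · · · · · ·
    █ █ █ █ · · · ·
    █ █ █ █ █ █ █ █
    █ █ █ █ █ █ · ·
    █ █ █ █ · · · ·
    █ █ █ · · · · ·
    █ · · · · · · ·
    · · · · · · · ·
    · · · · · · · ·
    · · · · · · · ·
    · · · · · · · ·

Answer: "outside"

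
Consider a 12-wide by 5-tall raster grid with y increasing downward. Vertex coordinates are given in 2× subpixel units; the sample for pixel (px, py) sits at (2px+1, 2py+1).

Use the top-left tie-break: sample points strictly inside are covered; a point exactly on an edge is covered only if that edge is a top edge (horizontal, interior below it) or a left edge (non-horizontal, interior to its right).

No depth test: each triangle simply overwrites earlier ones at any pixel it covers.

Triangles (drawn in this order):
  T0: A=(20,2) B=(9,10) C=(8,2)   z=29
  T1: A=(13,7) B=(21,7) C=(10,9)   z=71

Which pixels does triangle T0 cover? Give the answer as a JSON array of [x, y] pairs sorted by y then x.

T0:
  2·area = 96
  edge (20, 2)→(9, 10): d=(-11,8) right/bottom  bias=-1
  edge (9, 10)→(8, 2): d=(-1,-8) top-left  bias=+0
  edge (8, 2)→(20, 2): d=(12,0) top-left  bias=+0
    (4,1)@(9, 3): e=[77,7,12] → X
    (5,1)@(11, 3): e=[61,23,12] → X
    (6,1)@(13, 3): e=[45,39,12] → X
    (7,1)@(15, 3): e=[29,55,12] → X
    (8,1)@(17, 3): e=[13,71,12] → X
    (9,1)@(19, 3): e=[-3,87,12] → .
    (4,2)@(9, 5): e=[55,5,36] → X
    (8,2)@(17, 5): e=[-9,69,36] → .
    (4,3)@(9, 7): e=[33,3,60] → X
    (7,3)@(15, 7): e=[-15,51,60] → .
    (4,4)@(9, 9): e=[11,1,84] → X
    (5,4)@(11, 9): e=[-5,17,84] → .
  covered (13 px):
    . . . . . . . . . . . .
    . . . . X X X X X . . .
    . . . . X X X X . . . .
    . . . . X X X . . . . .
    . . . . X . . . . . . .
T1:
  2·area = 16
  edge (13, 7)→(21, 7): d=(8,0) top-left  bias=+0
  edge (21, 7)→(10, 9): d=(-11,2) right/bottom  bias=-1
  edge (10, 9)→(13, 7): d=(3,-2) top-left  bias=+0
    (9,1)@(19, 3): e=[-32,48,0] → .  [on edge]
    (0,3)@(1, 7): e=[0,40,-24] → .  [on edge]
    (1,3)@(3, 7): e=[0,36,-20] → .  [on edge]
    (2,3)@(5, 7): e=[0,32,-16] → .  [on edge]
    (3,3)@(7, 7): e=[0,28,-12] → .  [on edge]
    (4,3)@(9, 7): e=[0,24,-8] → .  [on edge]
    (5,3)@(11, 7): e=[0,20,-4] → .  [on edge]
    (6,3)@(13, 7): e=[0,16,0] → X  [on edge]
    (7,3)@(15, 7): e=[0,12,4] → X  [on edge]
    (8,3)@(17, 7): e=[0,8,8] → X  [on edge]
    (9,3)@(19, 7): e=[0,4,12] → X  [on edge]
    (10,3)@(21, 7): e=[0,0,16] → .  [on edge]
    (11,3)@(23, 7): e=[0,-4,20] → .  [on edge]
  covered (4 px):
    . . . . . . . . . . . .
    . . . . . . . . . . . .
    . . . . . . . . . . . .
    . . . . . . X X X X . .
    . . . . . . . . . . . .

Final: [[4,1],[5,1],[6,1],[7,1],[8,1],[4,2],[5,2],[6,2],[7,2],[4,3],[5,3],[6,3],[4,4]]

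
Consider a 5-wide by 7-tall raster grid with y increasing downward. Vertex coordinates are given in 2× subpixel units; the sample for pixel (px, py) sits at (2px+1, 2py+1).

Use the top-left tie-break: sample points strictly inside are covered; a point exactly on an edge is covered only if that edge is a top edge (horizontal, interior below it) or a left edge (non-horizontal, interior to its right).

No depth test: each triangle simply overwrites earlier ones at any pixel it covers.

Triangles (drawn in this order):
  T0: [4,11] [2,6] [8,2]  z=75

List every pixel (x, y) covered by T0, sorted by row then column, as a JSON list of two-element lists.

T0:
  2·area = 38
  edge (4, 11)→(2, 6): d=(-2,-5) top-left  bias=+0
  edge (2, 6)→(8, 2): d=(6,-4) top-left  bias=+0
  edge (8, 2)→(4, 11): d=(-4,9) right/bottom  bias=-1
    (3,1)@(7, 3): e=[31,2,5] → #
    (4,1)@(9, 3): e=[41,10,-13] → ·
    (2,2)@(5, 5): e=[17,6,15] → #
    (3,2)@(7, 5): e=[27,14,-3] → ·
    (1,3)@(3, 7): e=[3,10,25] → #
    (3,3)@(7, 7): e=[23,26,-11] → ·
    (1,4)@(3, 9): e=[-1,22,17] → ·
    (2,4)@(5, 9): e=[9,30,-1] → ·
  covered (4 px):
    · · · · ·
    · · · # ·
    · · # · ·
    · # # · ·
    · · · · ·
    · · · · ·
    · · · · ·

Result: [[3,1],[2,2],[1,3],[2,3]]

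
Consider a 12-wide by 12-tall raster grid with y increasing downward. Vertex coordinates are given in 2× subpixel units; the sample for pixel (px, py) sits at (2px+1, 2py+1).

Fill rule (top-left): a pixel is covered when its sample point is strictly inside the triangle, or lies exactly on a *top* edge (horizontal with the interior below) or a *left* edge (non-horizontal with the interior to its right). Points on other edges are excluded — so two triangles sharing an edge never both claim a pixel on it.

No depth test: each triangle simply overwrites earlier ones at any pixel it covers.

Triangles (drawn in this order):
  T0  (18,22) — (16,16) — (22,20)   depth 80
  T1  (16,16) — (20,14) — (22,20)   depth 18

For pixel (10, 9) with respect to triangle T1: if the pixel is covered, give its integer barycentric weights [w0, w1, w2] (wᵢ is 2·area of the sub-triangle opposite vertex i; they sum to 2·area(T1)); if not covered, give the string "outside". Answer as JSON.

T0:
  2·area = 28
  edge (18, 22)→(16, 16): d=(-2,-6) top-left  bias=+0
  edge (16, 16)→(22, 20): d=(6,4) right/bottom  bias=-1
  edge (22, 20)→(18, 22): d=(-4,2) right/bottom  bias=-1
    (5,0)@(11, 1): e=[0,-70,98] → ·  [on edge]
    (6,3)@(13, 7): e=[0,-42,70] → ·  [on edge]
    (7,6)@(15, 13): e=[0,-14,42] → ·  [on edge]
    (8,8)@(17, 17): e=[4,2,22] → #
    (9,8)@(19, 17): e=[16,-6,18] → ·
    (8,9)@(17, 19): e=[0,14,14] → #  [on edge]
    (9,9)@(19, 19): e=[12,6,10] → #
    (10,9)@(21, 19): e=[24,-2,6] → ·
    (8,10)@(17, 21): e=[-4,26,6] → ·
    (9,10)@(19, 21): e=[8,18,2] → #
    (10,10)@(21, 21): e=[20,10,-2] → ·
    (9,11)@(19, 23): e=[4,30,-6] → ·
  covered (4 px):
    · · · · · · · · · · · ·
    · · · · · · · · · · · ·
    · · · · · · · · · · · ·
    · · · · · · · · · · · ·
    · · · · · · · · · · · ·
    · · · · · · · · · · · ·
    · · · · · · · · · · · ·
    · · · · · · · · · · · ·
    · · · · · · · · # · · ·
    · · · · · · · · # # · ·
    · · · · · · · · · # · ·
    · · · · · · · · · · · ·
T1:
  2·area = 28
  edge (16, 16)→(20, 14): d=(4,-2) top-left  bias=+0
  edge (20, 14)→(22, 20): d=(2,6) right/bottom  bias=-1
  edge (22, 20)→(16, 16): d=(-6,-4) top-left  bias=+0
    (8,2)@(17, 5): e=[-42,0,70] → ·  [on edge]
    (9,5)@(19, 11): e=[-14,0,42] → ·  [on edge]
    (9,7)@(19, 15): e=[2,8,18] → #
    (10,7)@(21, 15): e=[6,-4,26] → ·
    (9,8)@(19, 17): e=[10,12,6] → #
    (10,8)@(21, 17): e=[14,0,14] → ·  [on edge]
    (9,9)@(19, 19): e=[18,16,-6] → ·
    (10,9)@(21, 19): e=[22,4,2] → #
    (11,9)@(23, 19): e=[26,-8,10] → ·
    (10,10)@(21, 21): e=[30,8,-10] → ·
    (11,11)@(23, 23): e=[42,0,-14] → ·  [on edge]
  covered (3 px):
    · · · · · · · · · · · ·
    · · · · · · · · · · · ·
    · · · · · · · · · · · ·
    · · · · · · · · · · · ·
    · · · · · · · · · · · ·
    · · · · · · · · · · · ·
    · · · · · · · · · · · ·
    · · · · · · · · · # · ·
    · · · · · · · · · # · ·
    · · · · · · · · · · # ·
    · · · · · · · · · · · ·
    · · · · · · · · · · · ·

Result: [4,2,22]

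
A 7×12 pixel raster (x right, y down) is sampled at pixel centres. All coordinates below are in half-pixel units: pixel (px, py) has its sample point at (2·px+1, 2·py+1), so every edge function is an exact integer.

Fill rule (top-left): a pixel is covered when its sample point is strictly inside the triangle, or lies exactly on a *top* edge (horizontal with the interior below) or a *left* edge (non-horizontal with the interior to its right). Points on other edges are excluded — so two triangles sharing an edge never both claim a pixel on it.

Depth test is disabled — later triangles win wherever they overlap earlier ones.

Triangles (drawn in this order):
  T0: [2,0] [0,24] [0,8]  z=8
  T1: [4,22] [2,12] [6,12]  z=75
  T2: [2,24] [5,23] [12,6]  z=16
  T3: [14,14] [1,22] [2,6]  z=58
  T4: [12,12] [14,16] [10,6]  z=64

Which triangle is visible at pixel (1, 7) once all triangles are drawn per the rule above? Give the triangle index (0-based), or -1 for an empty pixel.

T0:
  2·area = 32
  edge (2, 0)→(0, 24): d=(-2,24) right/bottom  bias=-1
  edge (0, 24)→(0, 8): d=(0,-16) top-left  bias=+0
  edge (0, 8)→(2, 0): d=(2,-8) top-left  bias=+0
    (0,2)@(1, 5): e=[14,16,2] → X
    (1,2)@(3, 5): e=[-34,48,18] → .
    (0,3)@(1, 7): e=[10,16,6] → X
    (1,3)@(3, 7): e=[-38,48,22] → .
    (0,4)@(1, 9): e=[6,16,10] → X
    (1,4)@(3, 9): e=[-42,48,26] → .
    (0,5)@(1, 11): e=[2,16,14] → X
    (1,5)@(3, 11): e=[-46,48,30] → .
    (0,6)@(1, 13): e=[-2,16,18] → .
  covered (4 px):
    . . . . . . .
    . . . . . . .
    X . . . . . .
    X . . . . . .
    X . . . . . .
    X . . . . . .
    . . . . . . .
    . . . . . . .
    . . . . . . .
    . . . . . . .
    . . . . . . .
    . . . . . . .
T1:
  2·area = 40
  edge (4, 22)→(2, 12): d=(-2,-10) top-left  bias=+0
  edge (2, 12)→(6, 12): d=(4,0) top-left  bias=+0
  edge (6, 12)→(4, 22): d=(-2,10) right/bottom  bias=-1
    (0,3)@(1, 7): e=[0,-20,60] → .  [on edge]
    (3,3)@(7, 7): e=[60,-20,0] → .  [on edge]
    (1,6)@(3, 13): e=[8,4,28] → X
    (2,6)@(5, 13): e=[28,4,8] → X
    (3,6)@(7, 13): e=[48,4,-12] → .
    (1,7)@(3, 15): e=[4,12,24] → X
    (3,7)@(7, 15): e=[44,12,-16] → .
    (1,8)@(3, 17): e=[0,20,20] → X  [on edge]
    (2,8)@(5, 17): e=[20,20,0] → .  [on edge]
    (1,9)@(3, 19): e=[-4,28,16] → .
  covered (5 px):
    . . . . . . .
    . . . . . . .
    . . . . . . .
    . . . . . . .
    . . . . . . .
    . . . . . . .
    . X X . . . .
    . X X . . . .
    . X . . . . .
    . . . . . . .
    . . . . . . .
    . . . . . . .
T2:
  2·area = 44  (B↔C swapped to make it positive)
  edge (2, 24)→(12, 6): d=(10,-18) top-left  bias=+0
  edge (12, 6)→(5, 23): d=(-7,17) right/bottom  bias=-1
  edge (5, 23)→(2, 24): d=(-3,1) right/bottom  bias=-1
    (4,6)@(9, 13): e=[16,2,26] → X
    (5,6)@(11, 13): e=[52,-32,24] → .
    (3,7)@(7, 15): e=[0,22,22] → X  [on edge]
    (4,7)@(9, 15): e=[36,-12,20] → .
    (3,8)@(7, 17): e=[20,8,16] → X
    (4,8)@(9, 17): e=[56,-26,14] → .
    (2,9)@(5, 19): e=[4,28,12] → X
    (3,9)@(7, 19): e=[40,-6,10] → .
    (2,10)@(5, 21): e=[24,14,6] → X
    (3,10)@(7, 21): e=[60,-20,4] → .
    (5,10)@(11, 21): e=[132,-88,0] → .  [on edge]
    (1,11)@(3, 23): e=[8,34,2] → X
    (2,11)@(5, 23): e=[44,0,0] → .  [on edge]
  covered (6 px):
    . . . . . . .
    . . . . . . .
    . . . . . . .
    . . . . . . .
    . . . . . . .
    . . . . . . .
    . . . . X . .
    . . . X . . .
    . . . X . . .
    . . X . . . .
    . . X . . . .
    . X . . . . .
T3:
  2·area = 200
  edge (14, 14)→(1, 22): d=(-13,8) right/bottom  bias=-1
  edge (1, 22)→(2, 6): d=(1,-16) top-left  bias=+0
  edge (2, 6)→(14, 14): d=(12,8) right/bottom  bias=-1
    (1,3)@(3, 7): e=[179,17,4] → X
    (2,3)@(5, 7): e=[163,49,-12] → .
    (1,4)@(3, 9): e=[153,19,28] → X
    (2,4)@(5, 9): e=[137,51,12] → X
    (3,4)@(7, 9): e=[121,83,-4] → .
    (1,5)@(3, 11): e=[127,21,52] → X
    (3,5)@(7, 11): e=[95,85,20] → X
    (4,5)@(9, 11): e=[79,117,4] → X
    (5,5)@(11, 11): e=[63,149,-12] → .
    (1,6)@(3, 13): e=[101,23,76] → X
    (5,6)@(11, 13): e=[37,151,12] → X
    (6,6)@(13, 13): e=[21,183,-4] → .
  covered (23 px):
    . . . . . . .
    . . . . . . .
    . . . . . . .
    . X . . . . .
    . X X . . . .
    . X X X X . .
    . X X X X X .
    . X X X X X .
    . X X X X . .
    . X X . . . .
    . . . . . . .
    . . . . . . .
T4:
  2·area = 4  (B↔C swapped to make it positive)
  edge (12, 12)→(10, 6): d=(-2,-6) top-left  bias=+0
  edge (10, 6)→(14, 16): d=(4,10) right/bottom  bias=-1
  edge (14, 16)→(12, 12): d=(-2,-4) top-left  bias=+0
    (4,1)@(9, 3): e=[0,-2,6] → .  [on edge]
    (5,4)@(11, 9): e=[0,2,2] → X  [on edge]
    (6,4)@(13, 9): e=[12,-18,10] → .
    (5,5)@(11, 11): e=[-4,10,-2] → .
    (6,7)@(13, 15): e=[0,6,-2] → .  [on edge]
  covered (1 px):
    . . . . . . .
    . . . . . . .
    . . . . . . .
    . . . . . . .
    . . . . . X .
    . . . . . . .
    . . . . . . .
    . . . . . . .
    . . . . . . .
    . . . . . . .
    . . . . . . .
    . . . . . . .

Z-buffer (winner per pixel, '.' = empty):
  . . . . . . .
  . . . . . . .
  0 . . . . . .
  0 3 . . . . .
  0 3 3 . . 4 .
  0 3 3 3 3 . .
  . 3 3 3 3 3 .
  . 3 3 3 3 3 .
  . 3 3 3 3 . .
  . 3 3 . . . .
  . . 2 . . . .
  . 2 . . . . .

Result: 3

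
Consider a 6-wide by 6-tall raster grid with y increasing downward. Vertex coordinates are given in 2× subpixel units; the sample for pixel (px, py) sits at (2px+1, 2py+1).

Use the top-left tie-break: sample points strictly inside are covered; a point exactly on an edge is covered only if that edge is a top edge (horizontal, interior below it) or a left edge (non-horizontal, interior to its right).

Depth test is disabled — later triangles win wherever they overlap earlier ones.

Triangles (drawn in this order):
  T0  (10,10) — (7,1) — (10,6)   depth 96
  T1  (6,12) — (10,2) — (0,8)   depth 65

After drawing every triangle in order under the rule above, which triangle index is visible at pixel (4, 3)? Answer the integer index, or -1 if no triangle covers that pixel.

T0:
  2·area = 12
  edge (10, 10)→(7, 1): d=(-3,-9) top-left  bias=+0
  edge (7, 1)→(10, 6): d=(3,5) right/bottom  bias=-1
  edge (10, 6)→(10, 10): d=(0,4) right/bottom  bias=-1
    (3,0)@(7, 1): e=[0,0,12] → .  [on edge]
    (4,2)@(9, 5): e=[6,2,4] → X
    (5,2)@(11, 5): e=[24,-8,-4] → .
    (4,3)@(9, 7): e=[0,8,4] → X  [on edge]
    (5,3)@(11, 7): e=[18,-2,-4] → .
    (4,4)@(9, 9): e=[-6,14,4] → .
  covered (2 px):
    . . . . . .
    . . . . . .
    . . . . X .
    . . . . X .
    . . . . . .
    . . . . . .
T1:
  2·area = 76  (B↔C swapped to make it positive)
  edge (6, 12)→(0, 8): d=(-6,-4) top-left  bias=+0
  edge (0, 8)→(10, 2): d=(10,-6) top-left  bias=+0
  edge (10, 2)→(6, 12): d=(-4,10) right/bottom  bias=-1
    (4,1)@(9, 3): e=[66,4,6] → X
    (5,1)@(11, 3): e=[74,16,-14] → .
    (2,2)@(5, 5): e=[38,0,38] → X  [on edge]
    (3,2)@(7, 5): e=[46,12,18] → X
    (4,2)@(9, 5): e=[54,24,-2] → .
    (1,3)@(3, 7): e=[18,8,50] → X
    (4,3)@(9, 7): e=[42,44,-10] → .
    (1,4)@(3, 9): e=[6,28,42] → X
    (4,4)@(9, 9): e=[30,64,-18] → .
    (1,5)@(3, 11): e=[-6,48,34] → .
    (2,5)@(5, 11): e=[2,60,14] → X
    (3,5)@(7, 11): e=[10,72,-6] → .
  covered (10 px):
    . . . . . .
    . . . . X .
    . . X X . .
    . X X X . .
    . X X X . .
    . . X . . .

Z-buffer (winner per pixel, '.' = empty):
  . . . . . .
  . . . . 1 .
  . . 1 1 0 .
  . 1 1 1 0 .
  . 1 1 1 . .
  . . 1 . . .

Answer: 0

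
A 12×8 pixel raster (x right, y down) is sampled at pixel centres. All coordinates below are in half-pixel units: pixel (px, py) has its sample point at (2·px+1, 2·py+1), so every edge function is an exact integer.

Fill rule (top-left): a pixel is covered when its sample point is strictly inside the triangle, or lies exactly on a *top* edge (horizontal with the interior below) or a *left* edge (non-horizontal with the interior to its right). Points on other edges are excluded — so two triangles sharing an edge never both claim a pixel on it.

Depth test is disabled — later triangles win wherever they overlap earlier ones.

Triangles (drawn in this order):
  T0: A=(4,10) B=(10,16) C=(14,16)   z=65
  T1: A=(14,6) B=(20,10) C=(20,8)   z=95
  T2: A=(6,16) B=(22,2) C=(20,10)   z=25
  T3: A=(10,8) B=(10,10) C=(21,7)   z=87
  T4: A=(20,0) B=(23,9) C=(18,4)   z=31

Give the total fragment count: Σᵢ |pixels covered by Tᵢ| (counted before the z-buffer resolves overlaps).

T0:
  2·area = 24  (B↔C swapped to make it positive)
  edge (4, 10)→(14, 16): d=(10,6) right/bottom  bias=-1
  edge (14, 16)→(10, 16): d=(-4,0) right/bottom  bias=-1
  edge (10, 16)→(4, 10): d=(-6,-6) top-left  bias=+0
    (0,3)@(1, 7): e=[-12,36,0] → ·  [on edge]
    (1,4)@(3, 9): e=[-4,28,0] → ·  [on edge]
    (2,5)@(5, 11): e=[4,20,0] → █  [on edge]
    (3,5)@(7, 11): e=[-8,20,12] → ·
    (2,6)@(5, 13): e=[24,12,-12] → ·
    (3,6)@(7, 13): e=[12,12,0] → █  [on edge]
    (4,6)@(9, 13): e=[0,12,12] → ·  [on edge]
    (3,7)@(7, 15): e=[32,4,-12] → ·
    (4,7)@(9, 15): e=[20,4,0] → █  [on edge]
    (5,7)@(11, 15): e=[8,4,12] → █
    (6,7)@(13, 15): e=[-4,4,24] → ·
  covered (4 px):
    · · · · · · · · · · · ·
    · · · · · · · · · · · ·
    · · · · · · · · · · · ·
    · · · · · · · · · · · ·
    · · · · · · · · · · · ·
    · · █ · · · · · · · · ·
    · · · █ · · · · · · · ·
    · · · · █ █ · · · · · ·
T1:
  2·area = 12  (B↔C swapped to make it positive)
  edge (14, 6)→(20, 8): d=(6,2) right/bottom  bias=-1
  edge (20, 8)→(20, 10): d=(0,2) right/bottom  bias=-1
  edge (20, 10)→(14, 6): d=(-6,-4) top-left  bias=+0
    (2,1)@(5, 3): e=[0,30,-18] → ·  [on edge]
    (5,2)@(11, 5): e=[0,18,-6] → ·  [on edge]
    (8,3)@(17, 7): e=[0,6,6] → ·  [on edge]
    (9,4)@(19, 9): e=[8,2,2] → █
    (10,4)@(21, 9): e=[4,-2,10] → ·
    (11,4)@(23, 9): e=[0,-6,18] → ·  [on edge]
    (9,5)@(19, 11): e=[20,2,-10] → ·
  covered (1 px):
    · · · · · · · · · · · ·
    · · · · · · · · · · · ·
    · · · · · · · · · · · ·
    · · · · · · · · · · · ·
    · · · · · · · · · █ · ·
    · · · · · · · · · · · ·
    · · · · · · · · · · · ·
    · · · · · · · · · · · ·
T2:
  2·area = 100
  edge (6, 16)→(22, 2): d=(16,-14) top-left  bias=+0
  edge (22, 2)→(20, 10): d=(-2,8) right/bottom  bias=-1
  edge (20, 10)→(6, 16): d=(-14,6) right/bottom  bias=-1
    (10,1)@(21, 3): e=[2,6,92] → █
    (11,1)@(23, 3): e=[30,-10,80] → ·
    (9,2)@(19, 5): e=[6,18,76] → █
    (11,2)@(23, 5): e=[62,-14,52] → ·
    (8,3)@(17, 7): e=[10,30,60] → █
    (10,3)@(21, 7): e=[66,-2,36] → ·
    (7,4)@(15, 9): e=[14,42,44] → █
    (10,4)@(21, 9): e=[98,-6,8] → ·
    (6,5)@(13, 11): e=[18,54,28] → █
    (9,5)@(19, 11): e=[102,6,-8] → ·
    (5,6)@(11, 13): e=[22,66,12] → █
    (6,6)@(13, 13): e=[50,50,0] → ·  [on edge]
  covered (12 px):
    · · · · · · · · · · · ·
    · · · · · · · · · · █ ·
    · · · · · · · · · █ █ ·
    · · · · · · · · █ █ · ·
    · · · · · · · █ █ █ · ·
    · · · · · · █ █ █ · · ·
    · · · · · █ · · · · · ·
    · · · · · · · · · · · ·
T3:
  2·area = 22  (B↔C swapped to make it positive)
  edge (10, 8)→(21, 7): d=(11,-1) top-left  bias=+0
  edge (21, 7)→(10, 10): d=(-11,3) right/bottom  bias=-1
  edge (10, 10)→(10, 8): d=(0,-2) top-left  bias=+0
    (10,3)@(21, 7): e=[0,0,22] → ·  [on edge]
    (5,4)@(11, 9): e=[12,8,2] → █
    (6,4)@(13, 9): e=[14,2,6] → █
    (7,4)@(15, 9): e=[16,-4,10] → ·
    (5,5)@(11, 11): e=[34,-14,2] → ·
    (6,5)@(13, 11): e=[36,-20,6] → ·
  covered (2 px):
    · · · · · · · · · · · ·
    · · · · · · · · · · · ·
    · · · · · · · · · · · ·
    · · · · · · · · · · · ·
    · · · · · █ █ · · · · ·
    · · · · · · · · · · · ·
    · · · · · · · · · · · ·
    · · · · · · · · · · · ·
T4:
  2·area = 30
  edge (20, 0)→(23, 9): d=(3,9) right/bottom  bias=-1
  edge (23, 9)→(18, 4): d=(-5,-5) top-left  bias=+0
  edge (18, 4)→(20, 0): d=(2,-4) top-left  bias=+0
    (7,0)@(15, 1): e=[48,0,-18] → ·  [on edge]
    (8,1)@(17, 3): e=[36,0,-6] → ·  [on edge]
    (9,1)@(19, 3): e=[18,10,2] → █
    (10,1)@(21, 3): e=[0,20,10] → ·  [on edge]
    (9,2)@(19, 5): e=[24,0,6] → █  [on edge]
    (10,2)@(21, 5): e=[6,10,14] → █
    (11,2)@(23, 5): e=[-12,20,22] → ·
    (9,3)@(19, 7): e=[30,-10,10] → ·
    (10,3)@(21, 7): e=[12,0,18] → █  [on edge]
    (11,3)@(23, 7): e=[-6,10,26] → ·
    (10,4)@(21, 9): e=[18,-10,22] → ·
    (11,4)@(23, 9): e=[0,0,30] → ·  [on edge]
  covered (4 px):
    · · · · · · · · · · · ·
    · · · · · · · · · █ · ·
    · · · · · · · · · █ █ ·
    · · · · · · · · · · █ ·
    · · · · · · · · · · · ·
    · · · · · · · · · · · ·
    · · · · · · · · · · · ·
    · · · · · · · · · · · ·

Final: 23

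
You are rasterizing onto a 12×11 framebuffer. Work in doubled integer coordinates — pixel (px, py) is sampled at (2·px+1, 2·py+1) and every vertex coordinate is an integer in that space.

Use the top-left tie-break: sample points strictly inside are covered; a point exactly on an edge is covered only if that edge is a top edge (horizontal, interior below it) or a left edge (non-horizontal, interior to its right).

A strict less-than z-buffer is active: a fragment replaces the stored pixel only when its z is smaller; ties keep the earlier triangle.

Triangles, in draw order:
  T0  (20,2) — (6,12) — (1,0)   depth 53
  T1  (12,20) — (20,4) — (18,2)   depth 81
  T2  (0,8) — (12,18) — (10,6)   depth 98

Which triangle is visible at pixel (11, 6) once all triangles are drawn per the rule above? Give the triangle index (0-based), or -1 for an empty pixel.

T0:
  2·area = 218
  edge (20, 2)→(6, 12): d=(-14,10) right/bottom  bias=-1
  edge (6, 12)→(1, 0): d=(-5,-12) top-left  bias=+0
  edge (1, 0)→(20, 2): d=(19,2) right/bottom  bias=-1
    (1,0)@(3, 1): e=[184,19,15] → #
    (2,0)@(5, 1): e=[164,43,11] → #
    (3,0)@(7, 1): e=[144,67,7] → #
    (4,0)@(9, 1): e=[124,91,3] → #
    (5,0)@(11, 1): e=[104,115,-1] → ·
    (1,1)@(3, 3): e=[156,9,53] → #
    (5,1)@(11, 3): e=[76,105,37] → #
    (6,1)@(13, 3): e=[56,129,33] → #
    (7,1)@(15, 3): e=[36,153,29] → #
    (8,1)@(17, 3): e=[16,177,25] → #
    (9,1)@(19, 3): e=[-4,201,21] → ·
    (1,2)@(3, 5): e=[128,-1,91] → ·
    (6,3)@(13, 7): e=[0,109,109] → ·  [on edge]
  covered (26 px):
    · # # # # · · · · · · ·
    · # # # # # # # # · · ·
    · · # # # # # # · · · ·
    · · # # # # · · · · · ·
    · · # # # · · · · · · ·
    · · · # · · · · · · · ·
    · · · · · · · · · · · ·
    · · · · · · · · · · · ·
    · · · · · · · · · · · ·
    · · · · · · · · · · · ·
    · · · · · · · · · · · ·
T1:
  2·area = 48  (B↔C swapped to make it positive)
  edge (12, 20)→(18, 2): d=(6,-18) top-left  bias=+0
  edge (18, 2)→(20, 4): d=(2,2) right/bottom  bias=-1
  edge (20, 4)→(12, 20): d=(-8,16) right/bottom  bias=-1
    (8,0)@(17, 1): e=[-24,0,72] → ·  [on edge]
    (9,1)@(19, 3): e=[24,0,24] → ·  [on edge]
    (8,2)@(17, 5): e=[0,8,40] → #  [on edge]
    (9,2)@(19, 5): e=[36,4,8] → #
    (10,2)@(21, 5): e=[72,0,-24] → ·  [on edge]
    (8,3)@(17, 7): e=[12,12,24] → #
    (9,3)@(19, 7): e=[48,8,-8] → ·
    (11,3)@(23, 7): e=[120,0,-72] → ·  [on edge]
    (8,4)@(17, 9): e=[24,16,8] → #
    (9,4)@(19, 9): e=[60,12,-24] → ·
    (7,5)@(15, 11): e=[0,24,24] → #  [on edge]
    (8,5)@(17, 11): e=[36,20,-8] → ·
    (6,8)@(13, 17): e=[0,40,8] → #  [on edge]
  covered (7 px):
    · · · · · · · · · · · ·
    · · · · · · · · · · · ·
    · · · · · · · · # # · ·
    · · · · · · · · # · · ·
    · · · · · · · · # · · ·
    · · · · · · · # · · · ·
    · · · · · · · # · · · ·
    · · · · · · · · · · · ·
    · · · · · · # · · · · ·
    · · · · · · · · · · · ·
    · · · · · · · · · · · ·
T2:
  2·area = 124  (B↔C swapped to make it positive)
  edge (0, 8)→(10, 6): d=(10,-2) top-left  bias=+0
  edge (10, 6)→(12, 18): d=(2,12) right/bottom  bias=-1
  edge (12, 18)→(0, 8): d=(-12,-10) top-left  bias=+0
    (7,2)@(15, 5): e=[0,-62,186] → ·  [on edge]
    (2,3)@(5, 7): e=[0,62,62] → #  [on edge]
    (3,3)@(7, 7): e=[4,38,82] → #
    (4,3)@(9, 7): e=[8,14,102] → #
    (5,3)@(11, 7): e=[12,-10,122] → ·
    (1,4)@(3, 9): e=[16,90,18] → #
    (5,4)@(11, 9): e=[32,-6,98] → ·
    (1,5)@(3, 11): e=[36,94,-6] → ·
    (2,5)@(5, 11): e=[40,70,14] → #
    (5,5)@(11, 11): e=[52,-2,74] → ·
    (2,6)@(5, 13): e=[60,74,-10] → ·
    (3,6)@(7, 13): e=[64,50,10] → #
  covered (16 px):
    · · · · · · · · · · · ·
    · · · · · · · · · · · ·
    · · · · · · · · · · · ·
    · · # # # · · · · · · ·
    · # # # # · · · · · · ·
    · · # # # · · · · · · ·
    · · · # # # · · · · · ·
    · · · · # # · · · · · ·
    · · · · · # · · · · · ·
    · · · · · · · · · · · ·
    · · · · · · · · · · · ·

Z-buffer (winner per pixel, '.' = empty):
  . 0 0 0 0 . . . . . . .
  . 0 0 0 0 0 0 0 0 . . .
  . . 0 0 0 0 0 0 1 1 . .
  . . 0 0 0 0 . . 1 . . .
  . 2 0 0 0 . . . 1 . . .
  . . 2 0 2 . . 1 . . . .
  . . . 2 2 2 . 1 . . . .
  . . . . 2 2 . . . . . .
  . . . . . 2 1 . . . . .
  . . . . . . . . . . . .
  . . . . . . . . . . . .

Result: -1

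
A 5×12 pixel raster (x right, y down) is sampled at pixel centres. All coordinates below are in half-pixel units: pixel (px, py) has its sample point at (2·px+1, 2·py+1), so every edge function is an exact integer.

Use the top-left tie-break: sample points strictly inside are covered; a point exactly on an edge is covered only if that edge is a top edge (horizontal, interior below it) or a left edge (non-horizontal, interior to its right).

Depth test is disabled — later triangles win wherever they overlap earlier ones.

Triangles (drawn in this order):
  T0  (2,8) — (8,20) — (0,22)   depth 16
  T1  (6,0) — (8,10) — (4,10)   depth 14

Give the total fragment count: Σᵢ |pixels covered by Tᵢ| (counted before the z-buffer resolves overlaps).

T0:
  2·area = 108
  edge (2, 8)→(8, 20): d=(6,12) right/bottom  bias=-1
  edge (8, 20)→(0, 22): d=(-8,2) right/bottom  bias=-1
  edge (0, 22)→(2, 8): d=(2,-14) top-left  bias=+0
    (1,0)@(3, 1): e=[-54,162,0] → .  [on edge]
    (1,5)@(3, 11): e=[6,82,20] → X
    (2,5)@(5, 11): e=[-18,78,48] → .
    (1,6)@(3, 13): e=[18,66,24] → X
    (2,6)@(5, 13): e=[-6,62,52] → .
    (0,7)@(1, 15): e=[54,54,0] → X  [on edge]
    (2,7)@(5, 15): e=[6,46,56] → X
    (3,7)@(7, 15): e=[-18,42,84] → .
    (0,8)@(1, 17): e=[66,38,4] → X
    (3,8)@(7, 17): e=[-6,26,88] → .
    (0,9)@(1, 19): e=[78,22,8] → X
    (3,9)@(7, 19): e=[6,10,92] → X
  covered (14 px):
    . . . . .
    . . . . .
    . . . . .
    . . . . .
    . . . . .
    . X . . .
    . X . . .
    X X X . .
    X X X . .
    X X X X .
    X X . . .
    . . . . .
T1:
  2·area = 40
  edge (6, 0)→(8, 10): d=(2,10) right/bottom  bias=-1
  edge (8, 10)→(4, 10): d=(-4,0) right/bottom  bias=-1
  edge (4, 10)→(6, 0): d=(2,-10) top-left  bias=+0
    (2,2)@(5, 5): e=[20,20,0] → X  [on edge]
    (3,2)@(7, 5): e=[0,20,20] → .  [on edge]
    (2,3)@(5, 7): e=[24,12,4] → X
    (3,3)@(7, 7): e=[4,12,24] → X
    (4,3)@(9, 7): e=[-16,12,44] → .
    (2,4)@(5, 9): e=[28,4,8] → X
    (4,4)@(9, 9): e=[-12,4,48] → .
    (2,5)@(5, 11): e=[32,-4,12] → .
    (3,5)@(7, 11): e=[12,-4,32] → .
    (1,7)@(3, 15): e=[60,-20,0] → .  [on edge]
    (4,7)@(9, 15): e=[0,-20,60] → .  [on edge]
  covered (5 px):
    . . . . .
    . . . . .
    . . X . .
    . . X X .
    . . X X .
    . . . . .
    . . . . .
    . . . . .
    . . . . .
    . . . . .
    . . . . .
    . . . . .

Answer: 19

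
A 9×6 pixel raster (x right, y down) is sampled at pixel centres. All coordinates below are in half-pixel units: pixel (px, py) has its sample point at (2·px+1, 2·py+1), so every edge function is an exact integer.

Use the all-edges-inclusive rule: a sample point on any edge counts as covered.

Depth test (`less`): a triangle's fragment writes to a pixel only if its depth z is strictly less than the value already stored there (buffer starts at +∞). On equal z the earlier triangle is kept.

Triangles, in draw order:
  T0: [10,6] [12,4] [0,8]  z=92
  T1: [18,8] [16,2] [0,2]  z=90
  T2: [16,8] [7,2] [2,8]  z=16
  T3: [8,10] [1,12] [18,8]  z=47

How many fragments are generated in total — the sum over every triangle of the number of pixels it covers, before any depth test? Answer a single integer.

T0:
  2·area = 16  (B↔C swapped to make it positive)
  edge (10, 6)→(0, 8): d=(-10,2) inclusive
  edge (0, 8)→(12, 4): d=(12,-4) inclusive
  edge (12, 4)→(10, 6): d=(-2,2) inclusive
    (7,0)@(15, 1): e=[40,-24,0] → .  [on edge]
    (6,1)@(13, 3): e=[24,-8,0] → .  [on edge]
    (7,1)@(15, 3): e=[20,0,-4] → .  [on edge]
    (4,2)@(9, 5): e=[12,0,4] → X  [on edge]
    (5,2)@(11, 5): e=[8,8,0] → X  [on edge]
    (6,2)@(13, 5): e=[4,16,-4] → .
    (7,2)@(15, 5): e=[0,24,-8] → .  [on edge]
    (1,3)@(3, 7): e=[4,0,12] → X  [on edge]
    (2,3)@(5, 7): e=[0,8,8] → X  [on edge]
    (3,3)@(7, 7): e=[-4,16,4] → .
    (4,3)@(9, 7): e=[-8,24,0] → .  [on edge]
    (5,3)@(11, 7): e=[-12,32,-4] → .
    (3,4)@(7, 9): e=[-24,40,0] → .  [on edge]
    (2,5)@(5, 11): e=[-40,56,0] → .  [on edge]
  covered (4 px):
    . . . . . . . . .
    . . . . . . . . .
    . . . . X X . . .
    . X X . . . . . .
    . . . . . . . . .
    . . . . . . . . .
T1:
  2·area = 96  (B↔C swapped to make it positive)
  edge (18, 8)→(0, 2): d=(-18,-6) inclusive
  edge (0, 2)→(16, 2): d=(16,0) inclusive
  edge (16, 2)→(18, 8): d=(2,6) inclusive
    (1,1)@(3, 3): e=[0,16,80] → X  [on edge]
    (2,1)@(5, 3): e=[12,16,68] → X
    (3,1)@(7, 3): e=[24,16,56] → X
    (4,1)@(9, 3): e=[36,16,44] → X
    (5,1)@(11, 3): e=[48,16,32] → X
    (6,1)@(13, 3): e=[60,16,20] → X
    (7,1)@(15, 3): e=[72,16,8] → X
    (8,1)@(17, 3): e=[84,16,-4] → .
    (1,2)@(3, 5): e=[-36,48,84] → .
    (2,2)@(5, 5): e=[-24,48,72] → .
    (3,2)@(7, 5): e=[-12,48,60] → .
    (4,2)@(9, 5): e=[0,48,48] → X  [on edge]
    (8,2)@(17, 5): e=[48,48,0] → X  [on edge]
    (7,3)@(15, 7): e=[0,80,16] → X  [on edge]
  covered (14 px):
    . . . . . . . . .
    . X X X X X X X .
    . . . . X X X X X
    . . . . . . . X X
    . . . . . . . . .
    . . . . . . . . .
T2:
  2·area = 84  (B↔C swapped to make it positive)
  edge (16, 8)→(2, 8): d=(-14,0) inclusive
  edge (2, 8)→(7, 2): d=(5,-6) inclusive
  edge (7, 2)→(16, 8): d=(9,6) inclusive
    (3,1)@(7, 3): e=[70,5,9] → X
    (4,1)@(9, 3): e=[70,17,-3] → .
    (2,2)@(5, 5): e=[42,3,39] → X
    (4,2)@(9, 5): e=[42,27,15] → X
    (5,2)@(11, 5): e=[42,39,3] → X
    (6,2)@(13, 5): e=[42,51,-9] → .
    (1,3)@(3, 7): e=[14,1,69] → X
    (6,3)@(13, 7): e=[14,61,9] → X
    (7,3)@(15, 7): e=[14,73,-3] → .
    (1,4)@(3, 9): e=[-14,11,87] → .
    (2,4)@(5, 9): e=[-14,23,75] → .
    (3,4)@(7, 9): e=[-14,35,63] → .
  covered (11 px):
    . . . . . . . . .
    . . . X . . . . .
    . . X X X X . . .
    . X X X X X X . .
    . . . . . . . . .
    . . . . . . . . .
T3:
  2·area = 6  (B↔C swapped to make it positive)
  edge (8, 10)→(18, 8): d=(10,-2) inclusive
  edge (18, 8)→(1, 12): d=(-17,4) inclusive
  edge (1, 12)→(8, 10): d=(7,-2) inclusive
    (6,4)@(13, 9): e=[0,3,3] → X  [on edge]
    (7,4)@(15, 9): e=[4,-5,7] → .
    (1,5)@(3, 11): e=[0,9,-3] → .  [on edge]
    (2,5)@(5, 11): e=[4,1,1] → X
    (3,5)@(7, 11): e=[8,-7,5] → .
    (6,5)@(13, 11): e=[20,-31,17] → .
  covered (2 px):
    . . . . . . . . .
    . . . . . . . . .
    . . . . . . . . .
    . . . . . . . . .
    . . . . . . X . .
    . . X . . . . . .

Final: 31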